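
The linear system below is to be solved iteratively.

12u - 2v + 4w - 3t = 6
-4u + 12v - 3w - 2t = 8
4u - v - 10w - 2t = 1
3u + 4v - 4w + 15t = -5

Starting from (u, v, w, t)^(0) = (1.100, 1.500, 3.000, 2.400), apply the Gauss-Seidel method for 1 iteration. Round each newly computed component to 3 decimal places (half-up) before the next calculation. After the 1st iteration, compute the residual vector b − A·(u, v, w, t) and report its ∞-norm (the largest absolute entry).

Iteration 1:
  u = (6 - (-2)·1.500 - (4)·3.000 - (-3)·2.400) / (12) = 0.350
  v = (8 - (-4)·0.350 - (-3)·3.000 - (-2)·2.400) / (12) = 1.933
  w = (1 - (4)·0.350 - (-1)·1.933 - (-2)·2.400) / (-10) = -0.633
  t = (-5 - (3)·0.350 - (4)·1.933 - (-4)·-0.633) / (15) = -1.088
Residual b − A·x = (4.934, -17.871, -6.973, 0.006); ∞-norm = 17.871

17.871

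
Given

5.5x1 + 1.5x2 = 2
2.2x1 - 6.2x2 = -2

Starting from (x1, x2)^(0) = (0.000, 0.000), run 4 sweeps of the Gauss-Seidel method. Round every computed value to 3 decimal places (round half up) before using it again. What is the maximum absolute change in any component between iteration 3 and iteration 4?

Iteration 1:
  x1 = (2 - (1.5)·0.000) / (5.5) = 0.364
  x2 = (-2 - (2.2)·0.364) / (-6.2) = 0.452
Iteration 2:
  x1 = (2 - (1.5)·0.452) / (5.5) = 0.240
  x2 = (-2 - (2.2)·0.240) / (-6.2) = 0.408
Iteration 3:
  x1 = (2 - (1.5)·0.408) / (5.5) = 0.252
  x2 = (-2 - (2.2)·0.252) / (-6.2) = 0.412
Iteration 4:
  x1 = (2 - (1.5)·0.412) / (5.5) = 0.251
  x2 = (-2 - (2.2)·0.251) / (-6.2) = 0.412
Change: (-0.001, 0.000) → max |·| = 0.001

0.001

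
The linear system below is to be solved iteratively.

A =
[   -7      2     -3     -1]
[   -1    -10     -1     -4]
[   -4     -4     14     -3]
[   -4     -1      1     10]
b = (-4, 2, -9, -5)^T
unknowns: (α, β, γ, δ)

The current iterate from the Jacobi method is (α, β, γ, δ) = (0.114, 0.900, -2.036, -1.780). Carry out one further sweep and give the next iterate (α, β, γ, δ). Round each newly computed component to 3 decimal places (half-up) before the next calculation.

(1.955, 0.704, -0.735, -0.161)

One sweep:
  α = (-4 - (2)·0.900 - (-3)·-2.036 - (-1)·-1.780) / (-7) = 1.955
  β = (2 - (-1)·0.114 - (-1)·-2.036 - (-4)·-1.780) / (-10) = 0.704
  γ = (-9 - (-4)·0.114 - (-4)·0.900 - (-3)·-1.780) / (14) = -0.735
  δ = (-5 - (-4)·0.114 - (-1)·0.900 - (1)·-2.036) / (10) = -0.161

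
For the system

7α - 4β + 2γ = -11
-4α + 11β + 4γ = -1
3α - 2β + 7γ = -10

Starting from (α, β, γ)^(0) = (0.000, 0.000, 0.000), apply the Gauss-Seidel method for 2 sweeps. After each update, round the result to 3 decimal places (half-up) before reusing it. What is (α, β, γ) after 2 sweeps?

Iteration 1:
  α = (-11 - (-4)·0.000 - (2)·0.000) / (7) = -1.571
  β = (-1 - (-4)·-1.571 - (4)·0.000) / (11) = -0.662
  γ = (-10 - (3)·-1.571 - (-2)·-0.662) / (7) = -0.944
Iteration 2:
  α = (-11 - (-4)·-0.662 - (2)·-0.944) / (7) = -1.680
  β = (-1 - (-4)·-1.680 - (4)·-0.944) / (11) = -0.359
  γ = (-10 - (3)·-1.680 - (-2)·-0.359) / (7) = -0.811

(-1.680, -0.359, -0.811)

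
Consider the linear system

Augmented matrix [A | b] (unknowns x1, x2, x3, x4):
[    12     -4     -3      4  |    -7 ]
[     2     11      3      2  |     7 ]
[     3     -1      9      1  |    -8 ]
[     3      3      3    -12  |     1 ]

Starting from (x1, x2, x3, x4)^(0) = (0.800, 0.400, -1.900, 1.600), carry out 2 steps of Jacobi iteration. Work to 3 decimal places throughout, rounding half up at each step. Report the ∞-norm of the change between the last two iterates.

Iteration 1:
  x1 = (-7 - (-4)·0.400 - (-3)·-1.900 - (4)·1.600) / (12) = -1.458
  x2 = (7 - (2)·0.800 - (3)·-1.900 - (2)·1.600) / (11) = 0.718
  x3 = (-8 - (3)·0.800 - (-1)·0.400 - (1)·1.600) / (9) = -1.289
  x4 = (1 - (3)·0.800 - (3)·0.400 - (3)·-1.900) / (-12) = -0.258
Iteration 2:
  x1 = (-7 - (-4)·0.718 - (-3)·-1.289 - (4)·-0.258) / (12) = -0.580
  x2 = (7 - (2)·-1.458 - (3)·-1.289 - (2)·-0.258) / (11) = 1.300
  x3 = (-8 - (3)·-1.458 - (-1)·0.718 - (1)·-0.258) / (9) = -0.294
  x4 = (1 - (3)·-1.458 - (3)·0.718 - (3)·-1.289) / (-12) = -0.591
Change: (0.878, 0.582, 0.995, -0.333) → max |·| = 0.995

0.995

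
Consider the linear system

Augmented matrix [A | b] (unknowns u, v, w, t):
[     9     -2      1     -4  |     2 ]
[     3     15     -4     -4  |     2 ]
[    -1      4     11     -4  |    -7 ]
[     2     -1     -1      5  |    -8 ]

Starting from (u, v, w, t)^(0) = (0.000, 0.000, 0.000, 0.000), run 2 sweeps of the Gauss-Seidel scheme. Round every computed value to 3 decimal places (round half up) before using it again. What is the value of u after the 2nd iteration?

-0.486

Iteration 1:
  u = (2 - (-2)·0.000 - (1)·0.000 - (-4)·0.000) / (9) = 0.222
  v = (2 - (3)·0.222 - (-4)·0.000 - (-4)·0.000) / (15) = 0.089
  w = (-7 - (-1)·0.222 - (4)·0.089 - (-4)·0.000) / (11) = -0.649
  t = (-8 - (2)·0.222 - (-1)·0.089 - (-1)·-0.649) / (5) = -1.801
Iteration 2:
  u = (2 - (-2)·0.089 - (1)·-0.649 - (-4)·-1.801) / (9) = -0.486
  v = (2 - (3)·-0.486 - (-4)·-0.649 - (-4)·-1.801) / (15) = -0.423
  w = (-7 - (-1)·-0.486 - (4)·-0.423 - (-4)·-1.801) / (11) = -1.182
  t = (-8 - (2)·-0.486 - (-1)·-0.423 - (-1)·-1.182) / (5) = -1.727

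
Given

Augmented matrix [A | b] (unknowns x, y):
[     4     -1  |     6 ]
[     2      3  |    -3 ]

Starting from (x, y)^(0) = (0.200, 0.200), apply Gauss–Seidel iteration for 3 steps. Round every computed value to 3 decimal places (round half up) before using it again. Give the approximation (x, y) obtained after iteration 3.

Iteration 1:
  x = (6 - (-1)·0.200) / (4) = 1.550
  y = (-3 - (2)·1.550) / (3) = -2.033
Iteration 2:
  x = (6 - (-1)·-2.033) / (4) = 0.992
  y = (-3 - (2)·0.992) / (3) = -1.661
Iteration 3:
  x = (6 - (-1)·-1.661) / (4) = 1.085
  y = (-3 - (2)·1.085) / (3) = -1.723

(1.085, -1.723)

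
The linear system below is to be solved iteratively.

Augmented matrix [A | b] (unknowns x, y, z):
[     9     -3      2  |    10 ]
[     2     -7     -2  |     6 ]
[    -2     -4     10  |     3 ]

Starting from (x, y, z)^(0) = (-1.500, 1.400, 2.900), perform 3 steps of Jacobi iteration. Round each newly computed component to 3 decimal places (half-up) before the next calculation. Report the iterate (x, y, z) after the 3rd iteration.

(0.941, -0.674, 0.056)

Iteration 1:
  x = (10 - (-3)·1.400 - (2)·2.900) / (9) = 0.933
  y = (6 - (2)·-1.500 - (-2)·2.900) / (-7) = -2.114
  z = (3 - (-2)·-1.500 - (-4)·1.400) / (10) = 0.560
Iteration 2:
  x = (10 - (-3)·-2.114 - (2)·0.560) / (9) = 0.282
  y = (6 - (2)·0.933 - (-2)·0.560) / (-7) = -0.751
  z = (3 - (-2)·0.933 - (-4)·-2.114) / (10) = -0.359
Iteration 3:
  x = (10 - (-3)·-0.751 - (2)·-0.359) / (9) = 0.941
  y = (6 - (2)·0.282 - (-2)·-0.359) / (-7) = -0.674
  z = (3 - (-2)·0.282 - (-4)·-0.751) / (10) = 0.056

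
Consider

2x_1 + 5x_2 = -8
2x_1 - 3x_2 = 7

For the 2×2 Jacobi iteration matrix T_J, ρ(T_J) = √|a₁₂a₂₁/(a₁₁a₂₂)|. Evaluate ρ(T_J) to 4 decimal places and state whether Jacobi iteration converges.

a₁₂a₂₁/(a₁₁a₂₂) = (5)·(2) / ((2)·(-3)) = -1.666667
ρ = √|-1.666667| = √1.666667 = 1.2910
ρ > 1, so Jacobi diverges

1.2910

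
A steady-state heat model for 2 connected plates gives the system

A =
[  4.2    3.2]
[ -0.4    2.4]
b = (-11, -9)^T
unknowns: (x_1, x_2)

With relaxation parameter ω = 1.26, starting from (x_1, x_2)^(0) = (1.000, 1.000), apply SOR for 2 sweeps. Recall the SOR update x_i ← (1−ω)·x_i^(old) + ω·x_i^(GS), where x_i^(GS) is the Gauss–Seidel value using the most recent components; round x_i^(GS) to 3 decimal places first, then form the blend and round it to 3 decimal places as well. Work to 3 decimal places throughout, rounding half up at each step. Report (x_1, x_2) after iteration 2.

Iteration 1:
  x_1: GS value = (-11 - (3.2)·1.000) / (4.2) = -3.381;  x_1 ← (1−ω)·1.000 + ω·-3.381 = -4.520
  x_2: GS value = (-9 - (-0.4)·-4.520) / (2.4) = -4.503;  x_2 ← (1−ω)·1.000 + ω·-4.503 = -5.934
Iteration 2:
  x_1: GS value = (-11 - (3.2)·-5.934) / (4.2) = 1.902;  x_1 ← (1−ω)·-4.520 + ω·1.902 = 3.572
  x_2: GS value = (-9 - (-0.4)·3.572) / (2.4) = -3.155;  x_2 ← (1−ω)·-5.934 + ω·-3.155 = -2.432

(3.572, -2.432)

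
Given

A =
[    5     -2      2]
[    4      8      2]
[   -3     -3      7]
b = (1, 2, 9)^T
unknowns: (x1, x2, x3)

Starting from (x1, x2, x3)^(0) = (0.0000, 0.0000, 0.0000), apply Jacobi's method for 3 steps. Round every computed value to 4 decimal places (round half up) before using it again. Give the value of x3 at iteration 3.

Iteration 1:
  x1 = (1 - (-2)·0.0000 - (2)·0.0000) / (5) = 0.2000
  x2 = (2 - (4)·0.0000 - (2)·0.0000) / (8) = 0.2500
  x3 = (9 - (-3)·0.0000 - (-3)·0.0000) / (7) = 1.2857
Iteration 2:
  x1 = (1 - (-2)·0.2500 - (2)·1.2857) / (5) = -0.2143
  x2 = (2 - (4)·0.2000 - (2)·1.2857) / (8) = -0.1714
  x3 = (9 - (-3)·0.2000 - (-3)·0.2500) / (7) = 1.4786
Iteration 3:
  x1 = (1 - (-2)·-0.1714 - (2)·1.4786) / (5) = -0.4600
  x2 = (2 - (4)·-0.2143 - (2)·1.4786) / (8) = -0.0125
  x3 = (9 - (-3)·-0.2143 - (-3)·-0.1714) / (7) = 1.1204

1.1204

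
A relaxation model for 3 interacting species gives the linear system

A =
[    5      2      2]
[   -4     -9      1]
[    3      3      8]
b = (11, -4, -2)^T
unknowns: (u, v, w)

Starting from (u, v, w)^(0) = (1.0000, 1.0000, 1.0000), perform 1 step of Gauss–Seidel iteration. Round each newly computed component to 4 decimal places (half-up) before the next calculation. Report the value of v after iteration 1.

Iteration 1:
  u = (11 - (2)·1.0000 - (2)·1.0000) / (5) = 1.4000
  v = (-4 - (-4)·1.4000 - (1)·1.0000) / (-9) = -0.0667
  w = (-2 - (3)·1.4000 - (3)·-0.0667) / (8) = -0.7500

-0.0667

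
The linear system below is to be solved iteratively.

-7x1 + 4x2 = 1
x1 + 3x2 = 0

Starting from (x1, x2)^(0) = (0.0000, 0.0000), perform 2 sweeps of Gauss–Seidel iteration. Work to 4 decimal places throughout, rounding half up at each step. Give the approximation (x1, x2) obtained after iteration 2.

(-0.1157, 0.0386)

Iteration 1:
  x1 = (1 - (4)·0.0000) / (-7) = -0.1429
  x2 = (0 - (1)·-0.1429) / (3) = 0.0476
Iteration 2:
  x1 = (1 - (4)·0.0476) / (-7) = -0.1157
  x2 = (0 - (1)·-0.1157) / (3) = 0.0386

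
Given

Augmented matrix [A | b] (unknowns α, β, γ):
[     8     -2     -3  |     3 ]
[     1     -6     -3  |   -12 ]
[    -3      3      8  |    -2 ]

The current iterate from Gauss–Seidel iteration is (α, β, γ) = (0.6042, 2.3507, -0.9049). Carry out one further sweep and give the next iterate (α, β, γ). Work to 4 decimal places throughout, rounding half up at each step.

One sweep:
  α = (3 - (-2)·2.3507 - (-3)·-0.9049) / (8) = 0.6233
  β = (-12 - (1)·0.6233 - (-3)·-0.9049) / (-6) = 2.5563
  γ = (-2 - (-3)·0.6233 - (3)·2.5563) / (8) = -0.9749

(0.6233, 2.5563, -0.9749)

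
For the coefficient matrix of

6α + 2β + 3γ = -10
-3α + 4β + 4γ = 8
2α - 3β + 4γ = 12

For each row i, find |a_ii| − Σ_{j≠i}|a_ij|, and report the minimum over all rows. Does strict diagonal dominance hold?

row 1: |6| − (2+3) = 1
row 2: |4| − (3+4) = -3
row 3: |4| − (2+3) = -1
minimum over rows = -3 → not strictly diagonally dominant

-3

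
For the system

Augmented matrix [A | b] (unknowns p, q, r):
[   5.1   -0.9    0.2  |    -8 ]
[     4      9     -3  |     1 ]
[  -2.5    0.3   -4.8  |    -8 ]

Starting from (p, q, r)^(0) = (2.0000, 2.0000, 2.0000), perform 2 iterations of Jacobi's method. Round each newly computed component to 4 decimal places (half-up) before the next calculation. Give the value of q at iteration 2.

0.9363

Iteration 1:
  p = (-8 - (-0.9)·2.0000 - (0.2)·2.0000) / (5.1) = -1.2941
  q = (1 - (4)·2.0000 - (-3)·2.0000) / (9) = -0.1111
  r = (-8 - (-2.5)·2.0000 - (0.3)·2.0000) / (-4.8) = 0.7500
Iteration 2:
  p = (-8 - (-0.9)·-0.1111 - (0.2)·0.7500) / (5.1) = -1.6176
  q = (1 - (4)·-1.2941 - (-3)·0.7500) / (9) = 0.9363
  r = (-8 - (-2.5)·-1.2941 - (0.3)·-0.1111) / (-4.8) = 2.3337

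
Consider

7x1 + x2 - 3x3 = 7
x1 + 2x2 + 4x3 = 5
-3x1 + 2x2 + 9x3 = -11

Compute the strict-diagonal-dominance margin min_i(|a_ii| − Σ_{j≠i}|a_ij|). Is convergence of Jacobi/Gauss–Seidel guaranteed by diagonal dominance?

row 1: |7| − (1+3) = 3
row 2: |2| − (1+4) = -3
row 3: |9| − (3+2) = 4
minimum over rows = -3 → not strictly diagonally dominant

-3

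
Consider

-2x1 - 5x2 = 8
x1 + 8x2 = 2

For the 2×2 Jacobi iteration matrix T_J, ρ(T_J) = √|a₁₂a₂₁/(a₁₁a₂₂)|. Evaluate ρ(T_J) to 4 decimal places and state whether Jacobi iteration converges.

a₁₂a₂₁/(a₁₁a₂₂) = (-5)·(1) / ((-2)·(8)) = 0.312500
ρ = √|0.312500| = √0.312500 = 0.5590
ρ < 1, so Jacobi converges

0.5590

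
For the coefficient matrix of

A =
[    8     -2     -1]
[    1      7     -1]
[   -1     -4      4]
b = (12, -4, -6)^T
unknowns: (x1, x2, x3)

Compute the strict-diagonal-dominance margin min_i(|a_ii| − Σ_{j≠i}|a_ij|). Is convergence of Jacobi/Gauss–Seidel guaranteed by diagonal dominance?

-1

row 1: |8| − (2+1) = 5
row 2: |7| − (1+1) = 5
row 3: |4| − (1+4) = -1
minimum over rows = -1 → not strictly diagonally dominant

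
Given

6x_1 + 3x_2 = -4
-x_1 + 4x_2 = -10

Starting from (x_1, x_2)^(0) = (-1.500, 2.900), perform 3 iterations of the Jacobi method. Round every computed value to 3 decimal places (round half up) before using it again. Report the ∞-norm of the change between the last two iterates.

Iteration 1:
  x_1 = (-4 - (3)·2.900) / (6) = -2.117
  x_2 = (-10 - (-1)·-1.500) / (4) = -2.875
Iteration 2:
  x_1 = (-4 - (3)·-2.875) / (6) = 0.771
  x_2 = (-10 - (-1)·-2.117) / (4) = -3.029
Iteration 3:
  x_1 = (-4 - (3)·-3.029) / (6) = 0.848
  x_2 = (-10 - (-1)·0.771) / (4) = -2.307
Change: (0.077, 0.722) → max |·| = 0.722

0.722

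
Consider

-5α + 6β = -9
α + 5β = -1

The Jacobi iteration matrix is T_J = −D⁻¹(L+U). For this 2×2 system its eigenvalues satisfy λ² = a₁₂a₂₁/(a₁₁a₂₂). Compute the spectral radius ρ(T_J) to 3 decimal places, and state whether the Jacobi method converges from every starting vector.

0.490

a₁₂a₂₁/(a₁₁a₂₂) = (6)·(1) / ((-5)·(5)) = -0.240000
ρ = √|-0.240000| = √0.240000 = 0.490
ρ < 1, so Jacobi converges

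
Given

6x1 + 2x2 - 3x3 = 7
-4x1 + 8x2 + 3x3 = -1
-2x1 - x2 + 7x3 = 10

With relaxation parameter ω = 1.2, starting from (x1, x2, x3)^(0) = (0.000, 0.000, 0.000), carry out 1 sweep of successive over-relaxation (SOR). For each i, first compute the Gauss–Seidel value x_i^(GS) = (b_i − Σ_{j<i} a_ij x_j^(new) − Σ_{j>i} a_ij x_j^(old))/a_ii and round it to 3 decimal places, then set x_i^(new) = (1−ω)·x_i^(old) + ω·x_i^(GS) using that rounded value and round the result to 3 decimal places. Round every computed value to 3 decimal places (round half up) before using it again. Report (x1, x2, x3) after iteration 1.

(1.400, 0.690, 2.312)

Iteration 1:
  x1: GS value = (7 - (2)·0.000 - (-3)·0.000) / (6) = 1.167;  x1 ← (1−ω)·0.000 + ω·1.167 = 1.400
  x2: GS value = (-1 - (-4)·1.400 - (3)·0.000) / (8) = 0.575;  x2 ← (1−ω)·0.000 + ω·0.575 = 0.690
  x3: GS value = (10 - (-2)·1.400 - (-1)·0.690) / (7) = 1.927;  x3 ← (1−ω)·0.000 + ω·1.927 = 2.312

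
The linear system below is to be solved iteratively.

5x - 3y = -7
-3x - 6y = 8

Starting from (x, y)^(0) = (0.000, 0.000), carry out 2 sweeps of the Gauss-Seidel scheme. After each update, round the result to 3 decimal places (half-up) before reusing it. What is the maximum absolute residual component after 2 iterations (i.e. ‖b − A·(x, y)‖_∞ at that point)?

0.571

Iteration 1:
  x = (-7 - (-3)·0.000) / (5) = -1.400
  y = (8 - (-3)·-1.400) / (-6) = -0.633
Iteration 2:
  x = (-7 - (-3)·-0.633) / (5) = -1.780
  y = (8 - (-3)·-1.780) / (-6) = -0.443
Residual b − A·x = (0.571, 0.002); ∞-norm = 0.571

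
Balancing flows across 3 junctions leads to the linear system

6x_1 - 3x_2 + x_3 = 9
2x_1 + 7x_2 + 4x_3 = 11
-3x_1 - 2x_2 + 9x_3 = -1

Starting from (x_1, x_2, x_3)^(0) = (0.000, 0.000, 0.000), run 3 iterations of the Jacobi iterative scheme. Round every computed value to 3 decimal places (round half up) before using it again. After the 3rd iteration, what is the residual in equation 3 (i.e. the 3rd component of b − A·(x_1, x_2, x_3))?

-2.403

Iteration 1:
  x_1 = (9 - (-3)·0.000 - (1)·0.000) / (6) = 1.500
  x_2 = (11 - (2)·0.000 - (4)·0.000) / (7) = 1.571
  x_3 = (-1 - (-3)·0.000 - (-2)·0.000) / (9) = -0.111
Iteration 2:
  x_1 = (9 - (-3)·1.571 - (1)·-0.111) / (6) = 2.304
  x_2 = (11 - (2)·1.500 - (4)·-0.111) / (7) = 1.206
  x_3 = (-1 - (-3)·1.500 - (-2)·1.571) / (9) = 0.738
Iteration 3:
  x_1 = (9 - (-3)·1.206 - (1)·0.738) / (6) = 1.980
  x_2 = (11 - (2)·2.304 - (4)·0.738) / (7) = 0.491
  x_3 = (-1 - (-3)·2.304 - (-2)·1.206) / (9) = 0.925
Residual b − A·x = (-2.332, -0.097, -2.403)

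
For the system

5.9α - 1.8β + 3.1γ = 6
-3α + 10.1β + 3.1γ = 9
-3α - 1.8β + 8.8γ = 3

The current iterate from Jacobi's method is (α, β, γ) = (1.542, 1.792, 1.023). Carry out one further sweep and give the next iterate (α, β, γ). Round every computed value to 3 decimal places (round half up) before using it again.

One sweep:
  α = (6 - (-1.8)·1.792 - (3.1)·1.023) / (5.9) = 1.026
  β = (9 - (-3)·1.542 - (3.1)·1.023) / (10.1) = 1.035
  γ = (3 - (-3)·1.542 - (-1.8)·1.792) / (8.8) = 1.233

(1.026, 1.035, 1.233)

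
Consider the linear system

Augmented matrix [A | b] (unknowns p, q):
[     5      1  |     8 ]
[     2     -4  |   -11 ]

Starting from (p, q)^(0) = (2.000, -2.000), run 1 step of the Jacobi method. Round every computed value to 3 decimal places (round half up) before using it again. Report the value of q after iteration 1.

Iteration 1:
  p = (8 - (1)·-2.000) / (5) = 2.000
  q = (-11 - (2)·2.000) / (-4) = 3.750

3.750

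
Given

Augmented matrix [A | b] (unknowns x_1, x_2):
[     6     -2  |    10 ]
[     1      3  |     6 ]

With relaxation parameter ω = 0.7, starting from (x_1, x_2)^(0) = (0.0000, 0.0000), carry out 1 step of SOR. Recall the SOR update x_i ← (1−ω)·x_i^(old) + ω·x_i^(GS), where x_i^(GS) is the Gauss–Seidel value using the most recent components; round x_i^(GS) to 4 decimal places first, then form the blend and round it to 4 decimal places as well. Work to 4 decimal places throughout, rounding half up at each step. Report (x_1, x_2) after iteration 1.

Iteration 1:
  x_1: GS value = (10 - (-2)·0.0000) / (6) = 1.6667;  x_1 ← (1−ω)·0.0000 + ω·1.6667 = 1.1667
  x_2: GS value = (6 - (1)·1.1667) / (3) = 1.6111;  x_2 ← (1−ω)·0.0000 + ω·1.6111 = 1.1278

(1.1667, 1.1278)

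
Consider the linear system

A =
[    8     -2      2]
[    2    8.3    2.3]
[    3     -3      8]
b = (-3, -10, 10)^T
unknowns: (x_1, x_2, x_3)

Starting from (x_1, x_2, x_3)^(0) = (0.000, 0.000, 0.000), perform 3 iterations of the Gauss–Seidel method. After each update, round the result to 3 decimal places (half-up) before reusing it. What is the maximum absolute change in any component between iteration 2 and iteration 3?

Iteration 1:
  x_1 = (-3 - (-2)·0.000 - (2)·0.000) / (8) = -0.375
  x_2 = (-10 - (2)·-0.375 - (2.3)·0.000) / (8.3) = -1.114
  x_3 = (10 - (3)·-0.375 - (-3)·-1.114) / (8) = 0.973
Iteration 2:
  x_1 = (-3 - (-2)·-1.114 - (2)·0.973) / (8) = -0.897
  x_2 = (-10 - (2)·-0.897 - (2.3)·0.973) / (8.3) = -1.258
  x_3 = (10 - (3)·-0.897 - (-3)·-1.258) / (8) = 1.115
Iteration 3:
  x_1 = (-3 - (-2)·-1.258 - (2)·1.115) / (8) = -0.968
  x_2 = (-10 - (2)·-0.968 - (2.3)·1.115) / (8.3) = -1.281
  x_3 = (10 - (3)·-0.968 - (-3)·-1.281) / (8) = 1.133
Change: (-0.071, -0.023, 0.018) → max |·| = 0.071

0.071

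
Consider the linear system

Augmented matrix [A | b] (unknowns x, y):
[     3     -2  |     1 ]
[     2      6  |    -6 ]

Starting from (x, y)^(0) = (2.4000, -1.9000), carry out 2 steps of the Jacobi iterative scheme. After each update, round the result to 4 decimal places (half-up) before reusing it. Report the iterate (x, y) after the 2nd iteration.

(-0.8667, -0.6889)

Iteration 1:
  x = (1 - (-2)·-1.9000) / (3) = -0.9333
  y = (-6 - (2)·2.4000) / (6) = -1.8000
Iteration 2:
  x = (1 - (-2)·-1.8000) / (3) = -0.8667
  y = (-6 - (2)·-0.9333) / (6) = -0.6889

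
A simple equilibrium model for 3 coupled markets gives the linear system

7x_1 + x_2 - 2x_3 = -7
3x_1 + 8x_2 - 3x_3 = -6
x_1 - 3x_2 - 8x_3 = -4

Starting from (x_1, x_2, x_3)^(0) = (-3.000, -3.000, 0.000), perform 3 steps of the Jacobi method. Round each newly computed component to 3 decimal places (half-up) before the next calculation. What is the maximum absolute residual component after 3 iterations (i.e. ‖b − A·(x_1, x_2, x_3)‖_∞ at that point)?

Iteration 1:
  x_1 = (-7 - (1)·-3.000 - (-2)·0.000) / (7) = -0.571
  x_2 = (-6 - (3)·-3.000 - (-3)·0.000) / (8) = 0.375
  x_3 = (-4 - (1)·-3.000 - (-3)·-3.000) / (-8) = 1.250
Iteration 2:
  x_1 = (-7 - (1)·0.375 - (-2)·1.250) / (7) = -0.696
  x_2 = (-6 - (3)·-0.571 - (-3)·1.250) / (8) = -0.067
  x_3 = (-4 - (1)·-0.571 - (-3)·0.375) / (-8) = 0.288
Iteration 3:
  x_1 = (-7 - (1)·-0.067 - (-2)·0.288) / (7) = -0.908
  x_2 = (-6 - (3)·-0.696 - (-3)·0.288) / (8) = -0.381
  x_3 = (-4 - (1)·-0.696 - (-3)·-0.067) / (-8) = 0.438
Residual b − A·x = (0.613, 1.086, -0.731); ∞-norm = 1.086

1.086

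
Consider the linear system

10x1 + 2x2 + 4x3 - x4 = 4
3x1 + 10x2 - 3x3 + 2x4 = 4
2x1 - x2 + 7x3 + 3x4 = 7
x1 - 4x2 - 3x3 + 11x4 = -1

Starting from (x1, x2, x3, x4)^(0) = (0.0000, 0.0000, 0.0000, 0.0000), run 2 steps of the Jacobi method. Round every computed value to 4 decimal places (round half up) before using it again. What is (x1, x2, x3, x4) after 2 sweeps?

Iteration 1:
  x1 = (4 - (2)·0.0000 - (4)·0.0000 - (-1)·0.0000) / (10) = 0.4000
  x2 = (4 - (3)·0.0000 - (-3)·0.0000 - (2)·0.0000) / (10) = 0.4000
  x3 = (7 - (2)·0.0000 - (-1)·0.0000 - (3)·0.0000) / (7) = 1.0000
  x4 = (-1 - (1)·0.0000 - (-4)·0.0000 - (-3)·0.0000) / (11) = -0.0909
Iteration 2:
  x1 = (4 - (2)·0.4000 - (4)·1.0000 - (-1)·-0.0909) / (10) = -0.0891
  x2 = (4 - (3)·0.4000 - (-3)·1.0000 - (2)·-0.0909) / (10) = 0.5982
  x3 = (7 - (2)·0.4000 - (-1)·0.4000 - (3)·-0.0909) / (7) = 0.9818
  x4 = (-1 - (1)·0.4000 - (-4)·0.4000 - (-3)·1.0000) / (11) = 0.2909

(-0.0891, 0.5982, 0.9818, 0.2909)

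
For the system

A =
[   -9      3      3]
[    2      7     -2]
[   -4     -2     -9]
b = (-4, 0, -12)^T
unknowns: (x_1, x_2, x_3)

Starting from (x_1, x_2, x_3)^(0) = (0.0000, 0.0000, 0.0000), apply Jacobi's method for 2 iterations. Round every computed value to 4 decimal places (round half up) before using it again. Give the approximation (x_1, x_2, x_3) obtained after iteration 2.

Iteration 1:
  x_1 = (-4 - (3)·0.0000 - (3)·0.0000) / (-9) = 0.4444
  x_2 = (0 - (2)·0.0000 - (-2)·0.0000) / (7) = 0.0000
  x_3 = (-12 - (-4)·0.0000 - (-2)·0.0000) / (-9) = 1.3333
Iteration 2:
  x_1 = (-4 - (3)·0.0000 - (3)·1.3333) / (-9) = 0.8889
  x_2 = (0 - (2)·0.4444 - (-2)·1.3333) / (7) = 0.2540
  x_3 = (-12 - (-4)·0.4444 - (-2)·0.0000) / (-9) = 1.1358

(0.8889, 0.2540, 1.1358)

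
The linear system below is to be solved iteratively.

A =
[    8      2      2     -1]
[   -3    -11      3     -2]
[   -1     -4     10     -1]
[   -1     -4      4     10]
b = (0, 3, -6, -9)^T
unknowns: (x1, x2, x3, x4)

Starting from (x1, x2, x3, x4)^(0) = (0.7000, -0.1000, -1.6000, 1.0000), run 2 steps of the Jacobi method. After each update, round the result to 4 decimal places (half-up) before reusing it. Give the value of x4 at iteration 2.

-1.0897

Iteration 1:
  x1 = (0 - (2)·-0.1000 - (2)·-1.6000 - (-1)·1.0000) / (8) = 0.5500
  x2 = (3 - (-3)·0.7000 - (3)·-1.6000 - (-2)·1.0000) / (-11) = -1.0818
  x3 = (-6 - (-1)·0.7000 - (-4)·-0.1000 - (-1)·1.0000) / (10) = -0.4700
  x4 = (-9 - (-1)·0.7000 - (-4)·-0.1000 - (4)·-1.6000) / (10) = -0.2300
Iteration 2:
  x1 = (0 - (2)·-1.0818 - (2)·-0.4700 - (-1)·-0.2300) / (8) = 0.3592
  x2 = (3 - (-3)·0.5500 - (3)·-0.4700 - (-2)·-0.2300) / (-11) = -0.5091
  x3 = (-6 - (-1)·0.5500 - (-4)·-1.0818 - (-1)·-0.2300) / (10) = -1.0007
  x4 = (-9 - (-1)·0.5500 - (-4)·-1.0818 - (4)·-0.4700) / (10) = -1.0897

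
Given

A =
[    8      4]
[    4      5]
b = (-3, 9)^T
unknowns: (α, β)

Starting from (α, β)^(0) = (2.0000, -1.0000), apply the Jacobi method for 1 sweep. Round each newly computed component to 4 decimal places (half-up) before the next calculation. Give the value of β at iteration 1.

0.2000

Iteration 1:
  α = (-3 - (4)·-1.0000) / (8) = 0.1250
  β = (9 - (4)·2.0000) / (5) = 0.2000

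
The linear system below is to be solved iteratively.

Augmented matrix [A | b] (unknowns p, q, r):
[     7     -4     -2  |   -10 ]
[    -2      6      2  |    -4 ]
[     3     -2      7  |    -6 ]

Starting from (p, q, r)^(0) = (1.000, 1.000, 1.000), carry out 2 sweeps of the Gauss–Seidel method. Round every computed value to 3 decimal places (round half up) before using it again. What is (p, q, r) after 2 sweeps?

Iteration 1:
  p = (-10 - (-4)·1.000 - (-2)·1.000) / (7) = -0.571
  q = (-4 - (-2)·-0.571 - (2)·1.000) / (6) = -1.190
  r = (-6 - (3)·-0.571 - (-2)·-1.190) / (7) = -0.952
Iteration 2:
  p = (-10 - (-4)·-1.190 - (-2)·-0.952) / (7) = -2.381
  q = (-4 - (-2)·-2.381 - (2)·-0.952) / (6) = -1.143
  r = (-6 - (3)·-2.381 - (-2)·-1.143) / (7) = -0.163

(-2.381, -1.143, -0.163)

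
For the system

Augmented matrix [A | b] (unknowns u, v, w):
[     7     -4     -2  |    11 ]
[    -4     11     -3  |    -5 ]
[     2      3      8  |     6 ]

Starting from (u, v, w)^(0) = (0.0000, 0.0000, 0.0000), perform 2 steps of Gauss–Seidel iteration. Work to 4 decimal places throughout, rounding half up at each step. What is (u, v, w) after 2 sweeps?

Iteration 1:
  u = (11 - (-4)·0.0000 - (-2)·0.0000) / (7) = 1.5714
  v = (-5 - (-4)·1.5714 - (-3)·0.0000) / (11) = 0.1169
  w = (6 - (2)·1.5714 - (3)·0.1169) / (8) = 0.3133
Iteration 2:
  u = (11 - (-4)·0.1169 - (-2)·0.3133) / (7) = 1.7277
  v = (-5 - (-4)·1.7277 - (-3)·0.3133) / (11) = 0.2592
  w = (6 - (2)·1.7277 - (3)·0.2592) / (8) = 0.2209

(1.7277, 0.2592, 0.2209)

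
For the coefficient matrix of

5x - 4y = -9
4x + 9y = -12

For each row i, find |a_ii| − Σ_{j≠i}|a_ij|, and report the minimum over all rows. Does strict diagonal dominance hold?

row 1: |5| − (4) = 1
row 2: |9| − (4) = 5
minimum over rows = 1 → strictly diagonally dominant (convergence guaranteed)

1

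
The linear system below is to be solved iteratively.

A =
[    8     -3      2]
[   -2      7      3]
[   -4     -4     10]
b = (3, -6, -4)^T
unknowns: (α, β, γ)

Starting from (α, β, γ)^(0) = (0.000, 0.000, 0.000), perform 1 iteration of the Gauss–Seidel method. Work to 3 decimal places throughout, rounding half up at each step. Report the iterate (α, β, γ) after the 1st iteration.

Iteration 1:
  α = (3 - (-3)·0.000 - (2)·0.000) / (8) = 0.375
  β = (-6 - (-2)·0.375 - (3)·0.000) / (7) = -0.750
  γ = (-4 - (-4)·0.375 - (-4)·-0.750) / (10) = -0.550

(0.375, -0.750, -0.550)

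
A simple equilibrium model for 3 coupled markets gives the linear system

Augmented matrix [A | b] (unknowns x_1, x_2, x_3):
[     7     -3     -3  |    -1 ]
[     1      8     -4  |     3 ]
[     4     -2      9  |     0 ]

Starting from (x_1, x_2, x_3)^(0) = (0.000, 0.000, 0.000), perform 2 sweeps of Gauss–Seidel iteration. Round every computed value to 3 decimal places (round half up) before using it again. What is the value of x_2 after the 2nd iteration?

0.439

Iteration 1:
  x_1 = (-1 - (-3)·0.000 - (-3)·0.000) / (7) = -0.143
  x_2 = (3 - (1)·-0.143 - (-4)·0.000) / (8) = 0.393
  x_3 = (0 - (4)·-0.143 - (-2)·0.393) / (9) = 0.151
Iteration 2:
  x_1 = (-1 - (-3)·0.393 - (-3)·0.151) / (7) = 0.090
  x_2 = (3 - (1)·0.090 - (-4)·0.151) / (8) = 0.439
  x_3 = (0 - (4)·0.090 - (-2)·0.439) / (9) = 0.058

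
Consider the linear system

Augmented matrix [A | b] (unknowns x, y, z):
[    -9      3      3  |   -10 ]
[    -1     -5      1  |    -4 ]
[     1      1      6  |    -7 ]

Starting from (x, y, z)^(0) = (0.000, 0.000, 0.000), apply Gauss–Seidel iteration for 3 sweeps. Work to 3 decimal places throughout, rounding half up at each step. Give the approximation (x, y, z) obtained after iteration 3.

Iteration 1:
  x = (-10 - (3)·0.000 - (3)·0.000) / (-9) = 1.111
  y = (-4 - (-1)·1.111 - (1)·0.000) / (-5) = 0.578
  z = (-7 - (1)·1.111 - (1)·0.578) / (6) = -1.448
Iteration 2:
  x = (-10 - (3)·0.578 - (3)·-1.448) / (-9) = 0.821
  y = (-4 - (-1)·0.821 - (1)·-1.448) / (-5) = 0.346
  z = (-7 - (1)·0.821 - (1)·0.346) / (6) = -1.361
Iteration 3:
  x = (-10 - (3)·0.346 - (3)·-1.361) / (-9) = 0.773
  y = (-4 - (-1)·0.773 - (1)·-1.361) / (-5) = 0.373
  z = (-7 - (1)·0.773 - (1)·0.373) / (6) = -1.358

(0.773, 0.373, -1.358)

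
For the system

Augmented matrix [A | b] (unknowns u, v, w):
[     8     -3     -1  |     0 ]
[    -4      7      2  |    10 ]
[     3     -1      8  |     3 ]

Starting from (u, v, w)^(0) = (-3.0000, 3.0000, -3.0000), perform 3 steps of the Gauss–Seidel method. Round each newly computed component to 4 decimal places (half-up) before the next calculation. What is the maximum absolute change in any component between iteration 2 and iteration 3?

Iteration 1:
  u = (0 - (-3)·3.0000 - (-1)·-3.0000) / (8) = 0.7500
  v = (10 - (-4)·0.7500 - (2)·-3.0000) / (7) = 2.7143
  w = (3 - (3)·0.7500 - (-1)·2.7143) / (8) = 0.4330
Iteration 2:
  u = (0 - (-3)·2.7143 - (-1)·0.4330) / (8) = 1.0720
  v = (10 - (-4)·1.0720 - (2)·0.4330) / (7) = 1.9174
  w = (3 - (3)·1.0720 - (-1)·1.9174) / (8) = 0.2127
Iteration 3:
  u = (0 - (-3)·1.9174 - (-1)·0.2127) / (8) = 0.7456
  v = (10 - (-4)·0.7456 - (2)·0.2127) / (7) = 1.7939
  w = (3 - (3)·0.7456 - (-1)·1.7939) / (8) = 0.3196
Change: (-0.3264, -0.1235, 0.1069) → max |·| = 0.3264

0.3264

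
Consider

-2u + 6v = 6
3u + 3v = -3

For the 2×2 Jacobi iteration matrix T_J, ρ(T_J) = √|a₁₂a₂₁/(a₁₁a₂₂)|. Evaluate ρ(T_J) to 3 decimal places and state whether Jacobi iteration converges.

a₁₂a₂₁/(a₁₁a₂₂) = (6)·(3) / ((-2)·(3)) = -3.000000
ρ = √|-3.000000| = √3.000000 = 1.732
ρ > 1, so Jacobi diverges

1.732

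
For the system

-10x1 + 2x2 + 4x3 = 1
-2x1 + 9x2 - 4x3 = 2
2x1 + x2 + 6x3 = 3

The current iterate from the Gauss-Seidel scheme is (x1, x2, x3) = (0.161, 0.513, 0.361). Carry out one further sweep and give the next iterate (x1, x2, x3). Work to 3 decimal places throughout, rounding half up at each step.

One sweep:
  x1 = (1 - (2)·0.513 - (4)·0.361) / (-10) = 0.147
  x2 = (2 - (-2)·0.147 - (-4)·0.361) / (9) = 0.415
  x3 = (3 - (2)·0.147 - (1)·0.415) / (6) = 0.382

(0.147, 0.415, 0.382)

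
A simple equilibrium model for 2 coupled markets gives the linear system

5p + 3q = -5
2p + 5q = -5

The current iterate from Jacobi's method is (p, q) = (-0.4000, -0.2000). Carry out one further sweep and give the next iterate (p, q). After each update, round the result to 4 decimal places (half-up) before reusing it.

One sweep:
  p = (-5 - (3)·-0.2000) / (5) = -0.8800
  q = (-5 - (2)·-0.4000) / (5) = -0.8400

(-0.8800, -0.8400)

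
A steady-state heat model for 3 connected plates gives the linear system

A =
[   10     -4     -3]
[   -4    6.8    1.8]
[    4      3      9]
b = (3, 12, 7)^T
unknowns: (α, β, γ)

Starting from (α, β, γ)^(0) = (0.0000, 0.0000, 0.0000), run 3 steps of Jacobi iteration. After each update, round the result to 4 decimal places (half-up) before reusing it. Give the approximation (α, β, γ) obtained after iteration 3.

Iteration 1:
  α = (3 - (-4)·0.0000 - (-3)·0.0000) / (10) = 0.3000
  β = (12 - (-4)·0.0000 - (1.8)·0.0000) / (6.8) = 1.7647
  γ = (7 - (4)·0.0000 - (3)·0.0000) / (9) = 0.7778
Iteration 2:
  α = (3 - (-4)·1.7647 - (-3)·0.7778) / (10) = 1.2392
  β = (12 - (-4)·0.3000 - (1.8)·0.7778) / (6.8) = 1.7353
  γ = (7 - (4)·0.3000 - (3)·1.7647) / (9) = 0.0562
Iteration 3:
  α = (3 - (-4)·1.7353 - (-3)·0.0562) / (10) = 1.0110
  β = (12 - (-4)·1.2392 - (1.8)·0.0562) / (6.8) = 2.4788
  γ = (7 - (4)·1.2392 - (3)·1.7353) / (9) = -0.3514

(1.0110, 2.4788, -0.3514)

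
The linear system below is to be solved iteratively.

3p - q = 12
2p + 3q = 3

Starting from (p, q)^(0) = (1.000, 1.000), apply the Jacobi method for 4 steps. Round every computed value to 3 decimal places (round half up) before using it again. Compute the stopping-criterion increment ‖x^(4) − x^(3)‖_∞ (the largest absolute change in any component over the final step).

0.494

Iteration 1:
  p = (12 - (-1)·1.000) / (3) = 4.333
  q = (3 - (2)·1.000) / (3) = 0.333
Iteration 2:
  p = (12 - (-1)·0.333) / (3) = 4.111
  q = (3 - (2)·4.333) / (3) = -1.889
Iteration 3:
  p = (12 - (-1)·-1.889) / (3) = 3.370
  q = (3 - (2)·4.111) / (3) = -1.741
Iteration 4:
  p = (12 - (-1)·-1.741) / (3) = 3.420
  q = (3 - (2)·3.370) / (3) = -1.247
Change: (0.050, 0.494) → max |·| = 0.494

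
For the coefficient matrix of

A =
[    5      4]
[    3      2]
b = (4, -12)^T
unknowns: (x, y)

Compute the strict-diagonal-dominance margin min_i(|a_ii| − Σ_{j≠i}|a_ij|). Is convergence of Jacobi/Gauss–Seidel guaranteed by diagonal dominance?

-1

row 1: |5| − (4) = 1
row 2: |2| − (3) = -1
minimum over rows = -1 → not strictly diagonally dominant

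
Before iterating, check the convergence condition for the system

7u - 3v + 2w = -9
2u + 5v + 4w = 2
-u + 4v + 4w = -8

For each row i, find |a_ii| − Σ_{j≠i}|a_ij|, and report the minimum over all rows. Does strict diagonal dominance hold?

row 1: |7| − (3+2) = 2
row 2: |5| − (2+4) = -1
row 3: |4| − (1+4) = -1
minimum over rows = -1 → not strictly diagonally dominant

-1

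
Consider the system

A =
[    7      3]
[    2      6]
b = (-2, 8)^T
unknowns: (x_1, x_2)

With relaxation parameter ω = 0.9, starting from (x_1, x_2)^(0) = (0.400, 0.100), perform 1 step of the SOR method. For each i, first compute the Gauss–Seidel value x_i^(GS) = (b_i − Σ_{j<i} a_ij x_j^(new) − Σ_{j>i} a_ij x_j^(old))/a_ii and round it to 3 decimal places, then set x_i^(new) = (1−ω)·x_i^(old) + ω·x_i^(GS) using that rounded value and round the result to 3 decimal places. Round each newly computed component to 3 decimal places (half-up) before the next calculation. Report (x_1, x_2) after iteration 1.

Iteration 1:
  x_1: GS value = (-2 - (3)·0.100) / (7) = -0.329;  x_1 ← (1−ω)·0.400 + ω·-0.329 = -0.256
  x_2: GS value = (8 - (2)·-0.256) / (6) = 1.419;  x_2 ← (1−ω)·0.100 + ω·1.419 = 1.287

(-0.256, 1.287)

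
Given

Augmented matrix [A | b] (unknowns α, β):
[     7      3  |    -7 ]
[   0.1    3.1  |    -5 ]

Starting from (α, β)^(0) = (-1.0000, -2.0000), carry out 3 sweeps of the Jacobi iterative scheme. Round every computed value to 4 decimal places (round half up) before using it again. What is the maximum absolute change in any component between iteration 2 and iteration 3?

0.0119

Iteration 1:
  α = (-7 - (3)·-2.0000) / (7) = -0.1429
  β = (-5 - (0.1)·-1.0000) / (3.1) = -1.5806
Iteration 2:
  α = (-7 - (3)·-1.5806) / (7) = -0.3226
  β = (-5 - (0.1)·-0.1429) / (3.1) = -1.6083
Iteration 3:
  α = (-7 - (3)·-1.6083) / (7) = -0.3107
  β = (-5 - (0.1)·-0.3226) / (3.1) = -1.6025
Change: (0.0119, 0.0058) → max |·| = 0.0119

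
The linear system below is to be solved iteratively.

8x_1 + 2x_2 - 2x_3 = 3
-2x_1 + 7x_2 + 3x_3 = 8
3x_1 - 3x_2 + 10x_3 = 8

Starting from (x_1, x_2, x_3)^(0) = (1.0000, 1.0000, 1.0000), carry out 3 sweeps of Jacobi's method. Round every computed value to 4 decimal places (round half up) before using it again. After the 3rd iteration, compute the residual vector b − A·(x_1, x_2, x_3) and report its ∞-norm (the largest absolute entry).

Iteration 1:
  x_1 = (3 - (2)·1.0000 - (-2)·1.0000) / (8) = 0.3750
  x_2 = (8 - (-2)·1.0000 - (3)·1.0000) / (7) = 1.0000
  x_3 = (8 - (3)·1.0000 - (-3)·1.0000) / (10) = 0.8000
Iteration 2:
  x_1 = (3 - (2)·1.0000 - (-2)·0.8000) / (8) = 0.3250
  x_2 = (8 - (-2)·0.3750 - (3)·0.8000) / (7) = 0.9071
  x_3 = (8 - (3)·0.3750 - (-3)·1.0000) / (10) = 0.9875
Iteration 3:
  x_1 = (3 - (2)·0.9071 - (-2)·0.9875) / (8) = 0.3951
  x_2 = (8 - (-2)·0.3250 - (3)·0.9875) / (7) = 0.8125
  x_3 = (8 - (3)·0.3250 - (-3)·0.9071) / (10) = 0.9746
Residual b − A·x = (0.1634, 0.1789, -0.4938); ∞-norm = 0.4938

0.4938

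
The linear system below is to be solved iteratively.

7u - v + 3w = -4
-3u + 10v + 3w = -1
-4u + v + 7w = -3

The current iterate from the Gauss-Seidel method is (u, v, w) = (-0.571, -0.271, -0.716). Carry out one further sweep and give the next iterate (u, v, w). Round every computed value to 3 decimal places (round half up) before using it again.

One sweep:
  u = (-4 - (-1)·-0.271 - (3)·-0.716) / (7) = -0.303
  v = (-1 - (-3)·-0.303 - (3)·-0.716) / (10) = 0.024
  w = (-3 - (-4)·-0.303 - (1)·0.024) / (7) = -0.605

(-0.303, 0.024, -0.605)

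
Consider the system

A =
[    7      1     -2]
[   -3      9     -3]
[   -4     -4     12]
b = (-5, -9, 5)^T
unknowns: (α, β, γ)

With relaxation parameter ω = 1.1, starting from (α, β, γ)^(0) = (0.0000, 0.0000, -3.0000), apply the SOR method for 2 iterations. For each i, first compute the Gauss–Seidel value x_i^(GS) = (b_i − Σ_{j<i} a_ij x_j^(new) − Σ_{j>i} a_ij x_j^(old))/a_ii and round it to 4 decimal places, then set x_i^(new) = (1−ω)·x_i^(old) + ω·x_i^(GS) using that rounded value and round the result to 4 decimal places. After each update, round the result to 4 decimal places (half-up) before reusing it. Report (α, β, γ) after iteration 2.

Iteration 1:
  α: GS value = (-5 - (1)·0.0000 - (-2)·-3.0000) / (7) = -1.5714;  α ← (1−ω)·0.0000 + ω·-1.5714 = -1.7285
  β: GS value = (-9 - (-3)·-1.7285 - (-3)·-3.0000) / (9) = -2.5762;  β ← (1−ω)·0.0000 + ω·-2.5762 = -2.8338
  γ: GS value = (5 - (-4)·-1.7285 - (-4)·-2.8338) / (12) = -1.1041;  γ ← (1−ω)·-3.0000 + ω·-1.1041 = -0.9145
Iteration 2:
  α: GS value = (-5 - (1)·-2.8338 - (-2)·-0.9145) / (7) = -0.5707;  α ← (1−ω)·-1.7285 + ω·-0.5707 = -0.4549
  β: GS value = (-9 - (-3)·-0.4549 - (-3)·-0.9145) / (9) = -1.4565;  β ← (1−ω)·-2.8338 + ω·-1.4565 = -1.3188
  γ: GS value = (5 - (-4)·-0.4549 - (-4)·-1.3188) / (12) = -0.1746;  γ ← (1−ω)·-0.9145 + ω·-0.1746 = -0.1006

(-0.4549, -1.3188, -0.1006)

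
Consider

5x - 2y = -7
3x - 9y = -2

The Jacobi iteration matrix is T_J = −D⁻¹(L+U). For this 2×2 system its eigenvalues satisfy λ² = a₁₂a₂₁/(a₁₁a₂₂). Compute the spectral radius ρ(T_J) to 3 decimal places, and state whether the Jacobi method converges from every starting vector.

a₁₂a₂₁/(a₁₁a₂₂) = (-2)·(3) / ((5)·(-9)) = 0.133333
ρ = √|0.133333| = √0.133333 = 0.365
ρ < 1, so Jacobi converges

0.365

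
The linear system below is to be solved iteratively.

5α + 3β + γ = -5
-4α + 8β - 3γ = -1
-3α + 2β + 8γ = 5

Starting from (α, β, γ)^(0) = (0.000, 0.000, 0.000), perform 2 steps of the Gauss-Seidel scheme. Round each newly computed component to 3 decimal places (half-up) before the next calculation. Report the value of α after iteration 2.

-0.706

Iteration 1:
  α = (-5 - (3)·0.000 - (1)·0.000) / (5) = -1.000
  β = (-1 - (-4)·-1.000 - (-3)·0.000) / (8) = -0.625
  γ = (5 - (-3)·-1.000 - (2)·-0.625) / (8) = 0.406
Iteration 2:
  α = (-5 - (3)·-0.625 - (1)·0.406) / (5) = -0.706
  β = (-1 - (-4)·-0.706 - (-3)·0.406) / (8) = -0.326
  γ = (5 - (-3)·-0.706 - (2)·-0.326) / (8) = 0.442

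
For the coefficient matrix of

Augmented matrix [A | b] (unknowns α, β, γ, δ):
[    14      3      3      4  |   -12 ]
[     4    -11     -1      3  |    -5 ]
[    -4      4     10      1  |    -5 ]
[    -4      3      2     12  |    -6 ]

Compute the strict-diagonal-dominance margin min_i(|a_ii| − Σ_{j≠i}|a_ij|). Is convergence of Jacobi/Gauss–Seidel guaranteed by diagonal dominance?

row 1: |14| − (3+3+4) = 4
row 2: |-11| − (4+1+3) = 3
row 3: |10| − (4+4+1) = 1
row 4: |12| − (4+3+2) = 3
minimum over rows = 1 → strictly diagonally dominant (convergence guaranteed)

1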